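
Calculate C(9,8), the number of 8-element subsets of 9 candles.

C(9,8) = 9!/(8! x (9-8)!).

Final answer: C(9,8) = 9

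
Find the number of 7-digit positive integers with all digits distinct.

First digit: 9 (not 0). Second: 9 (not first). Third: 8, etc.
Total: 9 x 9 x 8 x 7 x 6 x 5 x 4.

Final answer: 544320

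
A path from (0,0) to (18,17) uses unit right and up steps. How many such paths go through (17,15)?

Paths (0,0)->(17,15): C(32,15) = 565722720.
Paths (17,15)->(18,17): C(3,2) = 3.
By multiplication principle: 565722720 x 3.

Final answer: 1697168160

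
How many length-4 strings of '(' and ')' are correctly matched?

This is a standard Catalan-number count: the answer is C_n. Here n = 2 (pairs).
C_n = C(2n,n)/(n+1), so C_{2} = C(4,2)/3 = 6/3.

Final answer: C_{2} = 2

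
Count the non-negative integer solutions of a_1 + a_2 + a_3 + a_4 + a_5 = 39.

Stars and bars with 39 stars and 4 bars:
C(39+5-1, 5-1) = C(43,4).

Final answer: C(43,4) = 123410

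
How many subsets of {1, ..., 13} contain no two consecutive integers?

Let a(n) count such subsets of {1, ..., n}. Either n is excluded (a(n-1) ways) or n is included, forcing n-1 out (a(n-2) ways), so a(n) = a(n-1) + a(n-2) with a(1)=2, a(2)=3.
Building up term by term: a(1)=2, a(2)=3, a(3)=5, a(4)=8, a(5)=13, a(6)=21, a(7)=34, a(8)=55, a(9)=89, a(10)=144, a(11)=233, a(12)=377, a(13)=610.

Final answer: 610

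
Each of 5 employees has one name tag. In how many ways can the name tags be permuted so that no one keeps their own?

D(n) = (n-1)(D(n-1) + D(n-2)), D(0)=1, D(1)=0.
D(2) = 1 x (0 + 1) = 1
D(3) = 2 x (1 + 0) = 2
D(4) = 3 x (2 + 1) = 9
D(5) = 4 x (D(4) + D(3)) = 4 x (9 + 2)

Final answer: D(5) = 44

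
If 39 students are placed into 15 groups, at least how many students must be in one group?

By the pigeonhole principle: ceiling(39/15).

Final answer: 3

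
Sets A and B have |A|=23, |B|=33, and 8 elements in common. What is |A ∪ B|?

|A union B| = |A| + |B| - |A intersect B| = 23 + 33 - 8.

Final answer: 48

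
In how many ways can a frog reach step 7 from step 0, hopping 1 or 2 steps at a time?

Condition on the final move: it is a 1-step (f(n-1) ways to get there) or a 2-step (f(n-2) ways), so f(n) = f(n-1) + f(n-2), with f(1)=1, f(2)=2.
Iterating the recurrence: f(1)=1, f(2)=2, f(3)=3, f(4)=5, f(5)=8, f(6)=13, f(7)=21.

Final answer: 21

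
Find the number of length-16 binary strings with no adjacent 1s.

A valid string ends in 0 (append to any length-(n-1) valid string) or in 01 (append to any length-(n-2) valid string), so a(n) = a(n-1) + a(n-2) with a(1)=2, a(2)=3.
Computing successive values: a(1)=2, a(2)=3, a(3)=5, a(4)=8, a(5)=13, a(6)=21, a(7)=34, a(8)=55, a(9)=89, a(10)=144, a(11)=233, a(12)=377, a(13)=610, a(14)=987, a(15)=1597, a(16)=2584.

Final answer: 2584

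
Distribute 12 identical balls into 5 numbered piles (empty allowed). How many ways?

Stars and bars: C(n+k-1, k-1) = C(16,4).

Final answer: C(16,4) = 1820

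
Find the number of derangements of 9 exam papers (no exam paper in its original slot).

Use the recurrence D(n) = (n-1)(D(n-1) + D(n-2)) with D(0)=1, D(1)=0.
D(2) = 1 x (0 + 1) = 1
D(3) = 2 x (1 + 0) = 2
D(4) = 3 x (2 + 1) = 9
D(5) = 4 x (9 + 2) = 44
D(6) = 5 x (44 + 9) = 265
D(7) = 6 x (265 + 44) = 1854
D(8) = 7 x (1854 + 265) = 14833
D(9) = 8 x (D(8) + D(7)) = 8 x (14833 + 1854)

Final answer: D(9) = 133496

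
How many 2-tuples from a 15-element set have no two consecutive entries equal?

First character: 15 choices. Each subsequent: 14 choices (must differ from the previous one).
Total: 15 x 14^1.

Final answer: 15 x 14^{1} = 210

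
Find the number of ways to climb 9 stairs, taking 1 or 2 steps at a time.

Let f(n) count the ways. The last step is size 1 or 2, so f(n) = f(n-1) + f(n-2) with f(1)=1, f(2)=2.
Building up term by term: f(1)=1, f(2)=2, f(3)=3, f(4)=5, f(5)=8, f(6)=13, f(7)=21, f(8)=34, f(9)=55.

Final answer: 55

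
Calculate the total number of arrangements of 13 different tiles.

The number of ways to arrange 13 distinct objects is 13!.

Final answer: 13! = 6227020800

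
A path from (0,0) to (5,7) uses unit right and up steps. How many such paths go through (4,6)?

Paths (0,0)->(4,6): C(10,6) = 210.
Paths (4,6)->(5,7): C(2,1) = 2.
By multiplication principle: 210 x 2.

Final answer: 420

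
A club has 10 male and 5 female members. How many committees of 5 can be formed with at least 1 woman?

Sum over valid woman counts:
C(5,1)C(10,4) = 1050
C(5,2)C(10,3) = 1200
C(5,3)C(10,2) = 450
C(5,4)C(10,1) = 50
C(5,5)C(10,0) = 1
Total: 1050 + 1200 + 450 + 50 + 1.

Final answer: 2751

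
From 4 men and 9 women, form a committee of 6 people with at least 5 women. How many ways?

Sum over valid woman counts:
C(9,5)C(4,1) = 504
C(9,6)C(4,0) = 84
Total: 504 + 84.

Final answer: 588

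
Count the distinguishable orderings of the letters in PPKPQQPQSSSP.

Letters (K:1, P:5, Q:3, S:3). Total letters: 12.
Permutations = 12!/(5! x 3! x 3!).

Final answer: 110880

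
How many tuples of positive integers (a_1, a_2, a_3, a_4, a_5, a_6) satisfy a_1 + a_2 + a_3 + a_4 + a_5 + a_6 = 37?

Substitute a'_i = a_i - 1 (so a'_i >= 0). Then sum a'_i = 37 - 6 = 31.
Stars and bars: C(31+6-1, 6-1) = C(36,5).

Final answer: C(36,5) = 376992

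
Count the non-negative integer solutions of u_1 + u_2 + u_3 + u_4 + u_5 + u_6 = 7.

Stars and bars with 7 stars and 5 bars:
C(7+6-1, 6-1) = C(12,5).

Final answer: C(12,5) = 792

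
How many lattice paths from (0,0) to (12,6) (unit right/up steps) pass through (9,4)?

Paths (0,0)->(9,4): C(13,4) = 715.
Paths (9,4)->(12,6): C(5,2) = 10.
By multiplication principle: 715 x 10.

Final answer: 7150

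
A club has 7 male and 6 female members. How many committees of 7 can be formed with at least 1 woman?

Sum over valid woman counts:
C(6,1)C(7,6) = 42
C(6,2)C(7,5) = 315
C(6,3)C(7,4) = 700
C(6,4)C(7,3) = 525
C(6,5)C(7,2) = 126
C(6,6)C(7,1) = 7
Total: 42 + 315 + 700 + 525 + 126 + 7.

Final answer: 1715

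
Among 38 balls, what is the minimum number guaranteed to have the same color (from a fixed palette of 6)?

There are 6 possible values for color (from a fixed palette of 6). With 38 balls and 6 categories, by pigeonhole: ceiling(38/6).

Final answer: 7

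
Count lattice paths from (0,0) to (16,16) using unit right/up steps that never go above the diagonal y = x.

Total monotonic paths to (16,16): C(32,16) = 601080390.
A path is bad iff it touches y = x + 1; reflecting its initial segment maps bad paths bijectively onto all paths to (15,17), of which there are C(32,17) = 565722720.
Valid Dyck paths: 601080390 - 565722720.
(Check: C(32,16) - C(32,17) = C(32,16)/17, the Catalan number C_{16}.)

Final answer: C_{16} = 35357670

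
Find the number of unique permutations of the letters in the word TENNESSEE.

Letters (E:4, N:2, S:2, T:1). Total letters: 9.
Permutations = 9!/(4! x 2! x 2!).

Final answer: 3780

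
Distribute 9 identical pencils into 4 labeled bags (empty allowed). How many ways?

Stars and bars: C(n+k-1, k-1) = C(12,3).

Final answer: C(12,3) = 220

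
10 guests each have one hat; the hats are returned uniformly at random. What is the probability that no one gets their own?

Use the recurrence D(n) = (n-1)(D(n-1) + D(n-2)) with D(0)=1, D(1)=0.
Building up: D(2)=1, D(3)=2, D(4)=9, D(5)=44, D(6)=265, D(7)=1854, D(8)=14833, D(9)=133496, D(10)=1334961.
Total arrangements: 10! = 3628800.
Probability = D(10)/10! = 16481/44800.

Final answer: D(10)/10! = 1334961/3628800 = 0.367879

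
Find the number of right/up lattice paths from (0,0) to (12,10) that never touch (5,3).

Total paths to (12,10): C(22,10) = 646646.
Paths through (5,3): C(8,3) x C(14,7) = 192192.
Avoiding (5,3): 646646 - 192192.

Final answer: 454454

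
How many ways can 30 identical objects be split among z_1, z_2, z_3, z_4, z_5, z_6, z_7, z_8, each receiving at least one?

Substitute z'_i = z_i - 1 (so z'_i >= 0). Then sum z'_i = 30 - 8 = 22.
Stars and bars: C(22+8-1, 8-1) = C(29,7).

Final answer: C(29,7) = 1560780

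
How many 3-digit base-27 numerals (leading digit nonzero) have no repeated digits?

First digit: 26 (nonzero). Second: 26 (not first). Third: 25, etc.
Total: 26 x 26 x 25.

Final answer: 16900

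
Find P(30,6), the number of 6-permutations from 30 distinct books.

P(30,6) = 30!/(30-6)! = 30!/24!.

Final answer: P(30,6) = 427518000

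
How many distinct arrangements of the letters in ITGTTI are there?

Letters (G:1, I:2, T:3). Total letters: 6.
Permutations = 6!/(3! x 2!).

Final answer: 60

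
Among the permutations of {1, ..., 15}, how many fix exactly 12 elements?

Choose which 12 elements are fixed: C(15,12) = 455.
Derange the remaining 3 using D(j) = (j-1)(D(j-1) + D(j-2)), D(0)=1, D(1)=0: D(2)=1, D(3)=2.
Total: 455 x 2.

Final answer: C(15,12) D(3) = 910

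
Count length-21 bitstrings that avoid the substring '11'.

Classify by the final bit: ...0 gives a(n-1) strings, ...01 gives a(n-2) strings. Thus a(n) = a(n-1) + a(n-2) with a(1)=2, a(2)=3.
Computing successive values: a(1)=2, a(2)=3, a(3)=5, a(4)=8, a(5)=13, a(6)=21, a(7)=34, a(8)=55, a(9)=89, a(10)=144, a(11)=233, a(12)=377, a(13)=610, a(14)=987, a(15)=1597, a(16)=2584, a(17)=4181, a(18)=6765, a(19)=10946, a(20)=17711, a(21)=28657.

Final answer: 28657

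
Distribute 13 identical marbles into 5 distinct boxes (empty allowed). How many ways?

Stars and bars: C(n+k-1, k-1) = C(17,4).

Final answer: C(17,4) = 2380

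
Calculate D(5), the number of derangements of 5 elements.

Use the recurrence D(n) = (n-1)(D(n-1) + D(n-2)) with D(0)=1, D(1)=0.
Building up: D(2)=1, D(3)=2, D(4)=9.
D(5) = 4 x (D(4) + D(3)) = 4 x (9 + 2).

Final answer: D(5) = 44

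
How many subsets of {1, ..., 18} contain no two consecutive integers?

Condition on whether n belongs to the subset: if not, any valid subset of {1, ..., n-1} works (a(n-1)); if so, n-1 is excluded and the rest is a valid subset of {1, ..., n-2} (a(n-2)). Hence a(n) = a(n-1) + a(n-2), a(1)=2, a(2)=3.
Iterating the recurrence: a(1)=2, a(2)=3, a(3)=5, a(4)=8, a(5)=13, a(6)=21, a(7)=34, a(8)=55, a(9)=89, a(10)=144, a(11)=233, a(12)=377, a(13)=610, a(14)=987, a(15)=1597, a(16)=2584, a(17)=4181, a(18)=6765.

Final answer: 6765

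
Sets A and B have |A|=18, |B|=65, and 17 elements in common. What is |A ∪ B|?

|A union B| = |A| + |B| - |A intersect B| = 18 + 65 - 17.

Final answer: 66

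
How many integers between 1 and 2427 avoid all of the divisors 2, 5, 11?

|div by 2|=1213, |div by 5|=485, |div by 11|=220.
|div by 2&5|=242, |div by 2&11|=110, |div by 5&11|=44, |div by all|=22.
By inclusion-exclusion, divisible by at least one: 1213+485+220-242-110-44+22 = 1544.
Not divisible by any: 2427 - 1544.

Final answer: 883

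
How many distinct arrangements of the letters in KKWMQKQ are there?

Letters (K:3, M:1, Q:2, W:1). Total letters: 7.
Permutations = 7!/(3! x 2!).

Final answer: 420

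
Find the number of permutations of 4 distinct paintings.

The number of ways to arrange 4 distinct objects is 4!.

Final answer: 4! = 24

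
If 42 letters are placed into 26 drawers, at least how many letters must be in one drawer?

By the pigeonhole principle: ceiling(42/26).

Final answer: 2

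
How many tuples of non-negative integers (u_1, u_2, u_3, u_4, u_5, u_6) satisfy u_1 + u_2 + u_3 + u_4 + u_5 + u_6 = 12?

Stars and bars with 12 stars and 5 bars:
C(12+6-1, 6-1) = C(17,5).

Final answer: C(17,5) = 6188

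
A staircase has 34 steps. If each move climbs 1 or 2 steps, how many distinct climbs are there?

Let f(n) be the number of climbs. Removing the last move (1 or 2 steps) gives f(n) = f(n-1) + f(n-2); base cases f(1)=1, f(2)=2.
Iterating the recurrence: f(1)=1, f(2)=2, f(3)=3, f(4)=5, f(5)=8, f(6)=13, f(7)=21, f(8)=34, f(9)=55, f(10)=89, f(11)=144, f(12)=233, f(13)=377, f(14)=610, f(15)=987, f(16)=1597, f(17)=2584, f(18)=4181, f(19)=6765, f(20)=10946, f(21)=17711, f(22)=28657, f(23)=46368, f(24)=75025, f(25)=121393, f(26)=196418, f(27)=317811, f(28)=514229, f(29)=832040, f(30)=1346269, f(31)=2178309, f(32)=3524578, f(33)=5702887, f(34)=9227465.

Final answer: 9227465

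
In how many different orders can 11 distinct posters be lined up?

The number of ways to arrange 11 distinct objects is 11!.

Final answer: 11! = 39916800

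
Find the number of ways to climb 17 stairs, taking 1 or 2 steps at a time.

Condition on the final move: it is a 1-step (f(n-1) ways to get there) or a 2-step (f(n-2) ways), so f(n) = f(n-1) + f(n-2), with f(1)=1, f(2)=2.
Iterating the recurrence: f(1)=1, f(2)=2, f(3)=3, f(4)=5, f(5)=8, f(6)=13, f(7)=21, f(8)=34, f(9)=55, f(10)=89, f(11)=144, f(12)=233, f(13)=377, f(14)=610, f(15)=987, f(16)=1597, f(17)=2584.

Final answer: 2584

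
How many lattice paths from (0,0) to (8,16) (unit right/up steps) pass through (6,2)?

Paths (0,0)->(6,2): C(8,2) = 28.
Paths (6,2)->(8,16): C(16,14) = 120.
By multiplication principle: 28 x 120.

Final answer: 3360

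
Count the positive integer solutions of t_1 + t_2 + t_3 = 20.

Substitute t'_i = t_i - 1 (so t'_i >= 0). Then sum t'_i = 20 - 3 = 17.
Stars and bars: C(17+3-1, 3-1) = C(19,2).

Final answer: C(19,2) = 171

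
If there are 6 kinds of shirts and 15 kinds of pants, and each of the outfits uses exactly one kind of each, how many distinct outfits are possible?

By the multiplication principle: 6 x 15.

Final answer: 90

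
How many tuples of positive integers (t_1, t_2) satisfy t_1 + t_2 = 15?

Substitute t'_i = t_i - 1 (so t'_i >= 0). Then sum t'_i = 15 - 2 = 13.
Stars and bars: C(13+2-1, 2-1) = C(14,1).

Final answer: C(14,1) = 14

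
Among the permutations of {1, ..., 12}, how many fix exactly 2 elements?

Choose which 2 elements are fixed: C(12,2) = 66.
Derange the remaining 10 using D(j) = (j-1)(D(j-1) + D(j-2)), D(0)=1, D(1)=0: D(2)=1, D(3)=2, D(4)=9, D(5)=44, D(6)=265, D(7)=1854, D(8)=14833, D(9)=133496, D(10)=1334961.
Total: 66 x 1334961.

Final answer: C(12,2) D(10) = 88107426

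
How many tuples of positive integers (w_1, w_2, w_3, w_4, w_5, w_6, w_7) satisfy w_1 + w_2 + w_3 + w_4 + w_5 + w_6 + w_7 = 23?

Substitute w'_i = w_i - 1 (so w'_i >= 0). Then sum w'_i = 23 - 7 = 16.
Stars and bars: C(16+7-1, 7-1) = C(22,6).

Final answer: C(22,6) = 74613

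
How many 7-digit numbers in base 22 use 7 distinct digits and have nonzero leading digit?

First digit: 21 (nonzero). Second: 21 (not first). Third: 20, etc.
Total: 21 x 21 x 20 x 19 x 18 x 17 x 16.

Final answer: 820471680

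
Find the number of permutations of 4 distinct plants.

The number of ways to arrange 4 distinct objects is 4!.

Final answer: 4! = 24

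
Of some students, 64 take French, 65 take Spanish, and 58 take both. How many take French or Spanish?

|A union B| = |A| + |B| - |A intersect B| = 64 + 65 - 58.

Final answer: 71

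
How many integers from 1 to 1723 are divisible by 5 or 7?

Multiples of 5: 344. Multiples of 7: 246. Of both (lcm=35): 49.
By inclusion-exclusion: 344 + 246 - 49.

Final answer: 541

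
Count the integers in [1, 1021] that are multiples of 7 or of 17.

Multiples of 7: 145. Multiples of 17: 60. Of both (lcm=119): 8.
By inclusion-exclusion: 145 + 60 - 8.

Final answer: 197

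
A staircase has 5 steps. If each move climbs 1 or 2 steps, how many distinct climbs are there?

Condition on the final move: it is a 1-step (f(n-1) ways to get there) or a 2-step (f(n-2) ways), so f(n) = f(n-1) + f(n-2), with f(1)=1, f(2)=2.
Iterating the recurrence: f(1)=1, f(2)=2, f(3)=3, f(4)=5, f(5)=8.

Final answer: 8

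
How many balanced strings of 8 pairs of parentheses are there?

This is a standard Catalan-number count: the answer is C_n. Here n = 8 (pairs).
Using C_0 = 1 and C_(k+1) = C_k x 2(2k+1)/(k+2), build up term by term: C_1=1, C_2=2, C_3=5, C_4=14, C_5=42, C_6=132, C_7=429, C_8=1430.

Final answer: C_{8} = 1430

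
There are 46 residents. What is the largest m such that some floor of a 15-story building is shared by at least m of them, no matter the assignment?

There are 15 possible values for floor of a 15-story building. With 46 residents and 15 categories, by pigeonhole: ceiling(46/15).

Final answer: 4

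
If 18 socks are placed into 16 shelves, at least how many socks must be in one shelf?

By the pigeonhole principle: ceiling(18/16).

Final answer: 2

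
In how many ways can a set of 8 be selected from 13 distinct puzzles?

C(13,8) = 13!/(8! x 5!).

Final answer: \binom{13}{8} = 1287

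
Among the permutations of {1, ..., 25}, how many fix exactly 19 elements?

Choose which 19 elements are fixed: C(25,19) = 177100.
Derange the remaining 6 using D(j) = (j-1)(D(j-1) + D(j-2)), D(0)=1, D(1)=0: D(2)=1, D(3)=2, D(4)=9, D(5)=44, D(6)=265.
Total: 177100 x 265.

Final answer: C(25,19) D(6) = 46931500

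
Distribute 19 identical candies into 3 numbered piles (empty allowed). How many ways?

Stars and bars: C(n+k-1, k-1) = C(21,2).

Final answer: C(21,2) = 210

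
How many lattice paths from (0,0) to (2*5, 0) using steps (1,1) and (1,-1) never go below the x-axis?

Total monotonic paths to (5,5): C(10,5) = 252.
A path is bad iff it touches y = x + 1; reflecting its initial segment maps bad paths bijectively onto all paths to (4,6), of which there are C(10,6) = 210.
Valid Dyck paths: 252 - 210.
(Equivalently, C_{5} = C(10,5)/6 = 252/6.)

Final answer: C_{5} = 42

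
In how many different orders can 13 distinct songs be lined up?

The number of ways to arrange 13 distinct objects is 13!.

Final answer: 13! = 6227020800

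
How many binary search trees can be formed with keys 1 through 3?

This is a standard Catalan-number count: the answer is C_n. Here n = 3.
Using C_0 = 1 and C_(k+1) = C_k x 2(2k+1)/(k+2), build up term by term: C_1=1, C_2=2, C_3=5.

Final answer: C_{3} = 5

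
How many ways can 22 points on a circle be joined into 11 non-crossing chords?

This is a standard Catalan-number count: the answer is C_n. Here n = 22/2 = 11.
Using C_0 = 1 and C_(k+1) = C_k x 2(2k+1)/(k+2), build up term by term: C_1=1, C_2=2, C_3=5, C_4=14, C_5=42, C_6=132, C_7=429, C_8=1430, C_9=4862, C_10=16796, C_11=58786.

Final answer: C_{11} = 58786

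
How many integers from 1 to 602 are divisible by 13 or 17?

Multiples of 13: 46. Multiples of 17: 35. Of both (lcm=221): 2.
By inclusion-exclusion: 46 + 35 - 2.

Final answer: 79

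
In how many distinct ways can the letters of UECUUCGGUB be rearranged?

Letters (B:1, C:2, E:1, G:2, U:4). Total letters: 10.
Permutations = 10!/(4! x 2! x 2!).

Final answer: 37800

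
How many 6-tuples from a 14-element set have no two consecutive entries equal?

Let g(n) count such strings. g(1) = 14, and each valid string of length n-1 extends in 13 ways (any symbol but the last), so g(n) = 13 g(n-1).
Total: g(6) = 14 x 13^5.

Final answer: 14 x 13^{5} = 5198102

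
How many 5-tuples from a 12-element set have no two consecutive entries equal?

Let g(n) count such strings. g(1) = 12, and each valid string of length n-1 extends in 11 ways (any symbol but the last), so g(n) = 11 g(n-1).
Total: g(5) = 12 x 11^4.

Final answer: 12 x 11^{4} = 175692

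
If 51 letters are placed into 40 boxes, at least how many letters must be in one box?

By the pigeonhole principle: ceiling(51/40).

Final answer: 2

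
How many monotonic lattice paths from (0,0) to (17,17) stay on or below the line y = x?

Total monotonic paths to (17,17): C(34,17) = 2333606220.
A path is bad iff it touches y = x + 1; reflecting its initial segment maps bad paths bijectively onto all paths to (16,18), of which there are C(34,18) = 2203961430.
Valid Dyck paths: 2333606220 - 2203961430.
(Equivalently, C_{17} = C(34,17)/18 = 2333606220/18.)

Final answer: C_{17} = 129644790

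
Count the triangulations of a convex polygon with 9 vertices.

The structures are counted by the Catalan number C_n. Here n = 9 - 2 = 7.
C_n = C(2n,n) - C(2n,n+1), so C_{7} = C(14,7) - C(14,8) = 3432 - 3003.

Final answer: C_{7} = 429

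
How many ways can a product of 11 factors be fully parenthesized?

This is a standard Catalan-number count: the answer is C_n. Here n = 11 - 1 = 10.
C_n = C(2n,n) - C(2n,n+1), so C_{10} = C(20,10) - C(20,11) = 184756 - 167960.

Final answer: C_{10} = 16796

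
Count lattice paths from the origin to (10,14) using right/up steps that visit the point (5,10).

Paths (0,0)->(5,10): C(15,10) = 3003.
Paths (5,10)->(10,14): C(9,4) = 126.
By multiplication principle: 3003 x 126.

Final answer: 378378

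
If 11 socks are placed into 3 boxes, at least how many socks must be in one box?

By the pigeonhole principle: ceiling(11/3).

Final answer: 4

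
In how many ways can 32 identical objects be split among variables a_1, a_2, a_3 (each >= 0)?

Stars and bars with 32 stars and 2 bars:
C(32+3-1, 3-1) = C(34,2).

Final answer: C(34,2) = 561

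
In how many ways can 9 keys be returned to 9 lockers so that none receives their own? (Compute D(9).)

Use the recurrence D(n) = (n-1)(D(n-1) + D(n-2)) with D(0)=1, D(1)=0.
D(2) = 1 x (0 + 1) = 1
D(3) = 2 x (1 + 0) = 2
D(4) = 3 x (2 + 1) = 9
D(5) = 4 x (9 + 2) = 44
D(6) = 5 x (44 + 9) = 265
D(7) = 6 x (265 + 44) = 1854
D(8) = 7 x (1854 + 265) = 14833
D(9) = 8 x (D(8) + D(7)) = 8 x (14833 + 1854)

Final answer: D(9) = 133496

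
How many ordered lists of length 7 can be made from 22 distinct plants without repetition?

P(22,7) = 22!/(22-7)! = 22!/15!.

Final answer: P(22,7) = 859541760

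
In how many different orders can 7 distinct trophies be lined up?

The number of ways to arrange 7 distinct objects is 7!.

Final answer: 7! = 5040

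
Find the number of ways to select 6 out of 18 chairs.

C(18,6) = 18!/(6! x (18-6)!).

Final answer: C(18,6) = 18564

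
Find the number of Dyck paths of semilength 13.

Total monotonic paths to (13,13): C(26,13) = 10400600.
By the reflection principle, paths that go above the diagonal number C(26,14) = 9657700.
Valid Dyck paths: 10400600 - 9657700.
(Equivalently, C_{13} = C(26,13)/14 = 10400600/14.)

Final answer: C_{13} = 742900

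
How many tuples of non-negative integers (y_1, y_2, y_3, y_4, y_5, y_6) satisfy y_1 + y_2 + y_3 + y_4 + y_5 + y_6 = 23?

Stars and bars with 23 stars and 5 bars:
C(23+6-1, 6-1) = C(28,5).

Final answer: C(28,5) = 98280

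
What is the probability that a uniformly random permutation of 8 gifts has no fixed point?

Derangements satisfy D(n) = (n-1)(D(n-1) + D(n-2)), starting from D(0)=1, D(1)=0.
Building up: D(2)=1, D(3)=2, D(4)=9, D(5)=44, D(6)=265, D(7)=1854, D(8)=14833.
Total arrangements: 8! = 40320.
Probability = D(8)/8! = 2119/5760.

Final answer: D(8)/8! = 14833/40320 = 0.367882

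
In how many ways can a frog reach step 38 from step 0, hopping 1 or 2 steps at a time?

Condition on the final move: it is a 1-step (f(n-1) ways to get there) or a 2-step (f(n-2) ways), so f(n) = f(n-1) + f(n-2), with f(1)=1, f(2)=2.
Building up term by term: f(1)=1, f(2)=2, f(3)=3, f(4)=5, f(5)=8, f(6)=13, f(7)=21, f(8)=34, f(9)=55, f(10)=89, f(11)=144, f(12)=233, f(13)=377, f(14)=610, f(15)=987, f(16)=1597, f(17)=2584, f(18)=4181, f(19)=6765, f(20)=10946, f(21)=17711, f(22)=28657, f(23)=46368, f(24)=75025, f(25)=121393, f(26)=196418, f(27)=317811, f(28)=514229, f(29)=832040, f(30)=1346269, f(31)=2178309, f(32)=3524578, f(33)=5702887, f(34)=9227465, f(35)=14930352, f(36)=24157817, f(37)=39088169, f(38)=63245986.

Final answer: 63245986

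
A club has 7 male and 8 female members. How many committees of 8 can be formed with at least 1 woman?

Sum over valid woman counts:
C(8,1)C(7,7) = 8
C(8,2)C(7,6) = 196
C(8,3)C(7,5) = 1176
C(8,4)C(7,4) = 2450
C(8,5)C(7,3) = 1960
C(8,6)C(7,2) = 588
C(8,7)C(7,1) = 56
C(8,8)C(7,0) = 1
Total: 8 + 196 + 1176 + 2450 + 1960 + 588 + 56 + 1.

Final answer: 6435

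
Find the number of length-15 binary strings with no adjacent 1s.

A valid string ends in 0 (append to any length-(n-1) valid string) or in 01 (append to any length-(n-2) valid string), so a(n) = a(n-1) + a(n-2) with a(1)=2, a(2)=3.
Building up term by term: a(1)=2, a(2)=3, a(3)=5, a(4)=8, a(5)=13, a(6)=21, a(7)=34, a(8)=55, a(9)=89, a(10)=144, a(11)=233, a(12)=377, a(13)=610, a(14)=987, a(15)=1597.

Final answer: 1597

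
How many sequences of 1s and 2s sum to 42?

Condition on the final move: it is a 1-step (f(n-1) ways to get there) or a 2-step (f(n-2) ways), so f(n) = f(n-1) + f(n-2), with f(1)=1, f(2)=2.
Iterating the recurrence: f(1)=1, f(2)=2, f(3)=3, f(4)=5, f(5)=8, f(6)=13, f(7)=21, f(8)=34, f(9)=55, f(10)=89, f(11)=144, f(12)=233, f(13)=377, f(14)=610, f(15)=987, f(16)=1597, f(17)=2584, f(18)=4181, f(19)=6765, f(20)=10946, f(21)=17711, f(22)=28657, f(23)=46368, f(24)=75025, f(25)=121393, f(26)=196418, f(27)=317811, f(28)=514229, f(29)=832040, f(30)=1346269, f(31)=2178309, f(32)=3524578, f(33)=5702887, f(34)=9227465, f(35)=14930352, f(36)=24157817, f(37)=39088169, f(38)=63245986, f(39)=102334155, f(40)=165580141, f(41)=267914296, f(42)=433494437.

Final answer: 433494437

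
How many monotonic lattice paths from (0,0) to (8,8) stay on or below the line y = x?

Total monotonic paths to (8,8): C(16,8) = 12870.
Paths that cross above y=x (reflection bijection): C(16,9) = 11440.
Valid Dyck paths: 12870 - 11440.
(Check: C(16,8) - C(16,9) = C(16,8)/9, the Catalan number C_{8}.)

Final answer: C_{8} = 1430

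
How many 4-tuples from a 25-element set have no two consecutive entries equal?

Let g(n) count such strings. g(1) = 25, and each valid string of length n-1 extends in 24 ways (any symbol but the last), so g(n) = 24 g(n-1).
Total: g(4) = 25 x 24^3.

Final answer: 25 x 24^{3} = 345600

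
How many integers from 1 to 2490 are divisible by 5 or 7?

Multiples of 5: 498. Multiples of 7: 355. Of both (lcm=35): 71.
By inclusion-exclusion: 498 + 355 - 71.

Final answer: 782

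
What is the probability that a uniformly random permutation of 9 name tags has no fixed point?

Derangements satisfy D(n) = (n-1)(D(n-1) + D(n-2)), starting from D(0)=1, D(1)=0.
Building up: D(2)=1, D(3)=2, D(4)=9, D(5)=44, D(6)=265, D(7)=1854, D(8)=14833, D(9)=133496.
Total arrangements: 9! = 362880.
Probability = D(9)/9! = 16687/45360.

Final answer: D(9)/9! = 133496/362880 = 0.367879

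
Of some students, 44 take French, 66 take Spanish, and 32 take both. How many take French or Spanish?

|A union B| = |A| + |B| - |A intersect B| = 44 + 66 - 32.

Final answer: 78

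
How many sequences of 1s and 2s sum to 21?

Let f(n) be the number of climbs. Removing the last move (1 or 2 steps) gives f(n) = f(n-1) + f(n-2); base cases f(1)=1, f(2)=2.
Iterating the recurrence: f(1)=1, f(2)=2, f(3)=3, f(4)=5, f(5)=8, f(6)=13, f(7)=21, f(8)=34, f(9)=55, f(10)=89, f(11)=144, f(12)=233, f(13)=377, f(14)=610, f(15)=987, f(16)=1597, f(17)=2584, f(18)=4181, f(19)=6765, f(20)=10946, f(21)=17711.

Final answer: 17711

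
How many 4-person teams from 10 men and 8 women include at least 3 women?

Sum over valid woman counts:
C(8,3)C(10,1) = 560
C(8,4)C(10,0) = 70
Total: 560 + 70.

Final answer: 630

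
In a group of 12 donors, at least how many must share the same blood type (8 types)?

There are 8 possible values for blood type (8 types). With 12 donors and 8 categories, by pigeonhole: ceiling(12/8).

Final answer: 2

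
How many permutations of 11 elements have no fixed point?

Use the recurrence D(n) = (n-1)(D(n-1) + D(n-2)) with D(0)=1, D(1)=0.
Building up: D(2)=1, D(3)=2, D(4)=9, D(5)=44, D(6)=265, D(7)=1854, D(8)=14833, D(9)=133496, D(10)=1334961.
D(11) = 10 x (D(10) + D(9)) = 10 x (1334961 + 133496).

Final answer: D(11) = 14684570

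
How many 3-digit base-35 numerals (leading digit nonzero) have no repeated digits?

The leading digit has 34 choices (anything but zero); the next has 34 (anything but the first), then 33, and so on, one fewer each time.
Total: 34 x 34 x 33.

Final answer: 38148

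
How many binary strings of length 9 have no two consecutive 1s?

Classify by the final bit: ...0 gives a(n-1) strings, ...01 gives a(n-2) strings. Thus a(n) = a(n-1) + a(n-2) with a(1)=2, a(2)=3.
Building up term by term: a(1)=2, a(2)=3, a(3)=5, a(4)=8, a(5)=13, a(6)=21, a(7)=34, a(8)=55, a(9)=89.

Final answer: 89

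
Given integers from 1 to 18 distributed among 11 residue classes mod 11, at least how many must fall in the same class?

By pigeonhole with 18 objects and 11 categories: ceiling(18/11).

Final answer: 2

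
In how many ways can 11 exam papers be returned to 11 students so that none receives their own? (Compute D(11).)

Use the recurrence D(n) = (n-1)(D(n-1) + D(n-2)) with D(0)=1, D(1)=0.
D(2) = 1 x (0 + 1) = 1
D(3) = 2 x (1 + 0) = 2
D(4) = 3 x (2 + 1) = 9
D(5) = 4 x (9 + 2) = 44
D(6) = 5 x (44 + 9) = 265
D(7) = 6 x (265 + 44) = 1854
D(8) = 7 x (1854 + 265) = 14833
D(9) = 8 x (14833 + 1854) = 133496
D(10) = 9 x (133496 + 14833) = 1334961
D(11) = 10 x (D(10) + D(9)) = 10 x (1334961 + 133496)

Final answer: D(11) = 14684570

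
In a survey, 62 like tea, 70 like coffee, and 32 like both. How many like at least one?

|A union B| = |A| + |B| - |A intersect B| = 62 + 70 - 32.

Final answer: 100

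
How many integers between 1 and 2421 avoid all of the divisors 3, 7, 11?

|div by 3|=807, |div by 7|=345, |div by 11|=220.
|div by 3&7|=115, |div by 3&11|=73, |div by 7&11|=31, |div by all|=10.
By inclusion-exclusion, divisible by at least one: 807+345+220-115-73-31+10 = 1163.
Not divisible by any: 2421 - 1163.

Final answer: 1258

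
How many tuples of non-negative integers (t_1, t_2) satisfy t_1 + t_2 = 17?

Stars and bars with 17 stars and 1 bars:
C(17+2-1, 2-1) = C(18,1).

Final answer: C(18,1) = 18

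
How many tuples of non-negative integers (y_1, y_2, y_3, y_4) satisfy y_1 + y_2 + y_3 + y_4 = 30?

Stars and bars with 30 stars and 3 bars:
C(30+4-1, 4-1) = C(33,3).

Final answer: C(33,3) = 5456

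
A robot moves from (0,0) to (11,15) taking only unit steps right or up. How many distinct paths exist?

Each path has 11 right steps and 15 up steps in some order (26 steps total).
Choose which 15 of the 26 steps are up: C(26,15).

Final answer: C(26,15) = 7726160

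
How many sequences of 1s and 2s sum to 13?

Let f(n) count the ways. The last step is size 1 or 2, so f(n) = f(n-1) + f(n-2) with f(1)=1, f(2)=2.
Computing successive values: f(1)=1, f(2)=2, f(3)=3, f(4)=5, f(5)=8, f(6)=13, f(7)=21, f(8)=34, f(9)=55, f(10)=89, f(11)=144, f(12)=233, f(13)=377.

Final answer: 377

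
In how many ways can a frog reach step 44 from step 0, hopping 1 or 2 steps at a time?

Let f(n) be the number of climbs. Removing the last move (1 or 2 steps) gives f(n) = f(n-1) + f(n-2); base cases f(1)=1, f(2)=2.
Building up term by term: f(1)=1, f(2)=2, f(3)=3, f(4)=5, f(5)=8, f(6)=13, f(7)=21, f(8)=34, f(9)=55, f(10)=89, f(11)=144, f(12)=233, f(13)=377, f(14)=610, f(15)=987, f(16)=1597, f(17)=2584, f(18)=4181, f(19)=6765, f(20)=10946, f(21)=17711, f(22)=28657, f(23)=46368, f(24)=75025, f(25)=121393, f(26)=196418, f(27)=317811, f(28)=514229, f(29)=832040, f(30)=1346269, f(31)=2178309, f(32)=3524578, f(33)=5702887, f(34)=9227465, f(35)=14930352, f(36)=24157817, f(37)=39088169, f(38)=63245986, f(39)=102334155, f(40)=165580141, f(41)=267914296, f(42)=433494437, f(43)=701408733, f(44)=1134903170.

Final answer: 1134903170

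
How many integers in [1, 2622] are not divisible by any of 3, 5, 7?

|div by 3|=874, |div by 5|=524, |div by 7|=374.
|div by 3&5|=174, |div by 3&7|=124, |div by 5&7|=74, |div by all|=24.
By inclusion-exclusion, divisible by at least one: 874+524+374-174-124-74+24 = 1424.
Not divisible by any: 2622 - 1424.

Final answer: 1198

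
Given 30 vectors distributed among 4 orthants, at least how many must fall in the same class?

By pigeonhole with 30 objects and 4 categories: ceiling(30/4).

Final answer: 8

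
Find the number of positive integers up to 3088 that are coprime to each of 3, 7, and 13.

|div by 3|=1029, |div by 7|=441, |div by 13|=237.
|div by 3&7|=147, |div by 3&13|=79, |div by 7&13|=33, |div by all|=11.
By inclusion-exclusion, divisible by at least one: 1029+441+237-147-79-33+11 = 1459.
Not divisible by any: 3088 - 1459.

Final answer: 1629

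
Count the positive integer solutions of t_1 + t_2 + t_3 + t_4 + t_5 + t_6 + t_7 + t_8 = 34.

Substitute t'_i = t_i - 1 (so t'_i >= 0). Then sum t'_i = 34 - 8 = 26.
Stars and bars: C(26+8-1, 8-1) = C(33,7).

Final answer: C(33,7) = 4272048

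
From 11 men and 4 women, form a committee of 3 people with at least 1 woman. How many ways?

Sum over valid woman counts:
C(4,1)C(11,2) = 220
C(4,2)C(11,1) = 66
C(4,3)C(11,0) = 4
Total: 220 + 66 + 4.

Final answer: 290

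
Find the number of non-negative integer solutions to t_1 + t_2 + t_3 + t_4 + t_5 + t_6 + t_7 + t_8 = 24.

Stars and bars with 24 stars and 7 bars:
C(24+8-1, 8-1) = C(31,7).

Final answer: C(31,7) = 2629575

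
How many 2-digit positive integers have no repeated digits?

First digit: 9 (not 0). Second: 9 (not first). Third: 8, etc.
Total: 9 x 9.

Final answer: 81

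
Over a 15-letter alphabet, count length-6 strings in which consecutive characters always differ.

Let g(n) count such strings. g(1) = 15, and each valid string of length n-1 extends in 14 ways (any symbol but the last), so g(n) = 14 g(n-1).
Total: g(6) = 15 x 14^5.

Final answer: 15 x 14^{5} = 8067360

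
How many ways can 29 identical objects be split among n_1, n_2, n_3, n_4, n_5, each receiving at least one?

Substitute n'_i = n_i - 1 (so n'_i >= 0). Then sum n'_i = 29 - 5 = 24.
Stars and bars: C(24+5-1, 5-1) = C(28,4).

Final answer: C(28,4) = 20475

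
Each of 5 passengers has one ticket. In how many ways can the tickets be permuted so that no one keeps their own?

D(n) = (n-1)(D(n-1) + D(n-2)), D(0)=1, D(1)=0.
D(2) = 1 x (0 + 1) = 1
D(3) = 2 x (1 + 0) = 2
D(4) = 3 x (2 + 1) = 9
D(5) = 4 x (D(4) + D(3)) = 4 x (9 + 2)

Final answer: D(5) = 44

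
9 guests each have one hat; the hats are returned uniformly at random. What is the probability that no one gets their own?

D(n) = (n-1)(D(n-1) + D(n-2)), D(0)=1, D(1)=0.
Building up: D(2)=1, D(3)=2, D(4)=9, D(5)=44, D(6)=265, D(7)=1854, D(8)=14833, D(9)=133496.
Total arrangements: 9! = 362880.
Probability = D(9)/9! = 16687/45360.

Final answer: D(9)/9! = 133496/362880 = 0.367879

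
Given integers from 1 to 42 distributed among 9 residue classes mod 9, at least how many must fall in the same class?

By pigeonhole with 42 objects and 9 categories: ceiling(42/9).

Final answer: 5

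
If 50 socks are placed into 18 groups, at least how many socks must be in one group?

By the pigeonhole principle: ceiling(50/18).

Final answer: 3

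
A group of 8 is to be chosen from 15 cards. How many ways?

C(15,8) = 15!/(8! x (15-8)!).

Final answer: C(15,8) = 6435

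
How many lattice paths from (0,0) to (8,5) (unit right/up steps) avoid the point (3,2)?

Total paths to (8,5): C(13,5) = 1287.
Paths through (3,2): C(5,2) x C(8,3) = 560.
Avoiding (3,2): 1287 - 560.

Final answer: 727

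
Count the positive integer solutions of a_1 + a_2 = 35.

Substitute a'_i = a_i - 1 (so a'_i >= 0). Then sum a'_i = 35 - 2 = 33.
Stars and bars: C(33+2-1, 2-1) = C(34,1).

Final answer: C(34,1) = 34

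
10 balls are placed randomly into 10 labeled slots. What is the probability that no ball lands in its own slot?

Derangements satisfy D(n) = (n-1)(D(n-1) + D(n-2)), starting from D(0)=1, D(1)=0.
Building up: D(2)=1, D(3)=2, D(4)=9, D(5)=44, D(6)=265, D(7)=1854, D(8)=14833, D(9)=133496, D(10)=1334961.
Total arrangements: 10! = 3628800.
Probability = D(10)/10! = 16481/44800.

Final answer: D(10)/10! = 1334961/3628800 = 0.367879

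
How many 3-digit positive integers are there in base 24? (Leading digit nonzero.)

These are the integers in [24^2, 24^3), so the count is 24^3 - 24^2 = 23 x 24^2.

Final answer: 13248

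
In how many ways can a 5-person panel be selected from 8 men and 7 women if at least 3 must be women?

Sum over valid woman counts:
C(7,3)C(8,2) = 980
C(7,4)C(8,1) = 280
C(7,5)C(8,0) = 21
Total: 980 + 280 + 21.

Final answer: 1281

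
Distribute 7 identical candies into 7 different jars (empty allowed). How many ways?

Stars and bars: C(n+k-1, k-1) = C(13,6).

Final answer: C(13,6) = 1716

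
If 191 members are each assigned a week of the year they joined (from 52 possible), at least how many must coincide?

There are 52 possible values for week of the year they joined. With 191 members and 52 categories, by pigeonhole: ceiling(191/52).

Final answer: 4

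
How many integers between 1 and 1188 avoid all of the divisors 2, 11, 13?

|div by 2|=594, |div by 11|=108, |div by 13|=91.
|div by 2&11|=54, |div by 2&13|=45, |div by 11&13|=8, |div by all|=4.
By inclusion-exclusion, divisible by at least one: 594+108+91-54-45-8+4 = 690.
Not divisible by any: 1188 - 690.

Final answer: 498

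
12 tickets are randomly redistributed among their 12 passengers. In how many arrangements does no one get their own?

Derangements satisfy D(n) = (n-1)(D(n-1) + D(n-2)), starting from D(0)=1, D(1)=0.
D(2) = 1 x (0 + 1) = 1
D(3) = 2 x (1 + 0) = 2
D(4) = 3 x (2 + 1) = 9
D(5) = 4 x (9 + 2) = 44
D(6) = 5 x (44 + 9) = 265
D(7) = 6 x (265 + 44) = 1854
D(8) = 7 x (1854 + 265) = 14833
D(9) = 8 x (14833 + 1854) = 133496
D(10) = 9 x (133496 + 14833) = 1334961
D(11) = 10 x (1334961 + 133496) = 14684570
D(12) = 11 x (D(11) + D(10)) = 11 x (14684570 + 1334961)

Final answer: D(12) = 176214841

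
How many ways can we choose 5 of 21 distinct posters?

C(21,5) = 21!/(5! x (21-5)!).

Final answer: C(21,5) = 20349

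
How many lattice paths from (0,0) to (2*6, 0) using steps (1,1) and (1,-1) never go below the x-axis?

Total monotonic paths to (6,6): C(12,6) = 924.
A path is bad iff it touches y = x + 1; reflecting its initial segment maps bad paths bijectively onto all paths to (5,7), of which there are C(12,7) = 792.
Valid Dyck paths: 924 - 792.
(This is the Catalan number C_{6}.)

Final answer: C_{6} = 132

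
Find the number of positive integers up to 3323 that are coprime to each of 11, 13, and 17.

|div by 11|=302, |div by 13|=255, |div by 17|=195.
|div by 11&13|=23, |div by 11&17|=17, |div by 13&17|=15, |div by all|=1.
By inclusion-exclusion, divisible by at least one: 302+255+195-23-17-15+1 = 698.
Not divisible by any: 3323 - 698.

Final answer: 2625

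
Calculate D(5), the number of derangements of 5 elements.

D(n) = (n-1)(D(n-1) + D(n-2)), D(0)=1, D(1)=0.
D(2) = 1 x (0 + 1) = 1
D(3) = 2 x (1 + 0) = 2
D(4) = 3 x (2 + 1) = 9
D(5) = 4 x (D(4) + D(3)) = 4 x (9 + 2)

Final answer: D(5) = 44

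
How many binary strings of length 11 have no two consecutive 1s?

Let a(n) count valid strings. If the last bit is 0 the prefix is any valid string of length n-1; if it is 1 the string must end in 01 with a valid prefix of length n-2. So a(n) = a(n-1) + a(n-2), a(1)=2, a(2)=3.
Iterating the recurrence: a(1)=2, a(2)=3, a(3)=5, a(4)=8, a(5)=13, a(6)=21, a(7)=34, a(8)=55, a(9)=89, a(10)=144, a(11)=233.

Final answer: 233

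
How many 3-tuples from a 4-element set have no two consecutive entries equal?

First character: 4 choices. Each subsequent: 3 choices (must differ from the previous one).
Total: 4 x 3^2.

Final answer: 4 x 3^{2} = 36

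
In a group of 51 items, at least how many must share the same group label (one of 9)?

There are 9 possible values for group label (one of 9). With 51 items and 9 categories, by pigeonhole: ceiling(51/9).

Final answer: 6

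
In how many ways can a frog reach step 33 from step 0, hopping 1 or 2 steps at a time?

Let f(n) count the ways. The last step is size 1 or 2, so f(n) = f(n-1) + f(n-2) with f(1)=1, f(2)=2.
Building up term by term: f(1)=1, f(2)=2, f(3)=3, f(4)=5, f(5)=8, f(6)=13, f(7)=21, f(8)=34, f(9)=55, f(10)=89, f(11)=144, f(12)=233, f(13)=377, f(14)=610, f(15)=987, f(16)=1597, f(17)=2584, f(18)=4181, f(19)=6765, f(20)=10946, f(21)=17711, f(22)=28657, f(23)=46368, f(24)=75025, f(25)=121393, f(26)=196418, f(27)=317811, f(28)=514229, f(29)=832040, f(30)=1346269, f(31)=2178309, f(32)=3524578, f(33)=5702887.

Final answer: 5702887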